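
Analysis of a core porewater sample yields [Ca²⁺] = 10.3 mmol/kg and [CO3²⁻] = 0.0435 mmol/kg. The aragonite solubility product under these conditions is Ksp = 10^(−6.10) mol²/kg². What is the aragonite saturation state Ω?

Ω = 0.564

Ksp = 10^(−6.10) = 7.943×10^-7
Ω = [Ca²⁺][CO3²⁻]/Ksp = (10.3×10^-3)(0.0435×10^-3) / 7.943×10^-7 = 0.564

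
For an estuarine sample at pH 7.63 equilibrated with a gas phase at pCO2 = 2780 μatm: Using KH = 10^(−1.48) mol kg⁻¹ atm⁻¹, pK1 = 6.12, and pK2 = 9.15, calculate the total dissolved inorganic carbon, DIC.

DIC = 3.16 mmol/kg

[CO2*] = KH · pCO2 = 10^(−1.48) × 2780×10^-6 = 9.205×10^-5 mol/kg
α₀ = 1/(1 + K1/[H⁺] + K1K2/[H⁺]²) = 1/(1 + 10^+1.51 + 10^-0.01) = 0.02912
DIC = [CO2*]/α₀ = 9.205×10^-5 / 0.02912 = 3.16 mmol/kg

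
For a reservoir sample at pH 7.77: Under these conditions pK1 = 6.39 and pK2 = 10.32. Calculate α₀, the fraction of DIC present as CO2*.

α₀ = 1 / (1 + K1/[H⁺] + K1K2/[H⁺]²) = 1 / (1 + 10^+1.38 + 10^-1.17)
   = 1 / (1 + 23.988 + 0.067608) = 1/25.056 = 0.03991

α₀ = 0.0399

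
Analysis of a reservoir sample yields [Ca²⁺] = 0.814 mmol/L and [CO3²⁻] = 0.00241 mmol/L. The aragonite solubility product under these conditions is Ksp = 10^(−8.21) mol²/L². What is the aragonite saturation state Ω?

Ω = 0.318

Ksp = 10^(−8.21) = 6.166×10^-9
Ω = [Ca²⁺][CO3²⁻]/Ksp = (0.814×10^-3)(0.00241×10^-3) / 6.166×10^-9 = 0.318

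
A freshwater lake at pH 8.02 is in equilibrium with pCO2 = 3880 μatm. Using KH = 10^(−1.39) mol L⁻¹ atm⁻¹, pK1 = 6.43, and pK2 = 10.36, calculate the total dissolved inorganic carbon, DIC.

[CO2*] = KH · pCO2 = 10^(−1.39) × 3880×10^-6 = 1.581×10^-4 mol/L
α₀ = 1/(1 + K1/[H⁺] + K1K2/[H⁺]²) = 1/(1 + 10^+1.59 + 10^-0.75) = 0.02495
DIC = [CO2*]/α₀ = 1.581×10^-4 / 0.02495 = 6.34 mmol/L

DIC = 6.34 mmol/L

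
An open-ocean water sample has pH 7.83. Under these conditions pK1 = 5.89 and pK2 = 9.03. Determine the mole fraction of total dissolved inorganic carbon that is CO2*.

α₀ = 1 / (1 + K1/[H⁺] + K1K2/[H⁺]²) = 1 / (1 + 10^+1.94 + 10^+0.74)
   = 1 / (1 + 87.096 + 5.4954) = 1/93.592 = 0.01068

α₀ = 0.0107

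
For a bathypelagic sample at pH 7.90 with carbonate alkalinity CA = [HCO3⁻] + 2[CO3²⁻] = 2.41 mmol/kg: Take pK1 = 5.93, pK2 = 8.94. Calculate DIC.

CA = [HCO3⁻] + 2[CO3²⁻] = (α₁ + 2α₂)·DIC
At pH 7.90: [H⁺]/K1 = 10^-1.97 = 0.010715, K2/[H⁺] = 10^-1.04 = 0.091201
α₁ = 1/(1 + 0.010715 + 0.091201) = 1/1.1019 = 0.9075; α₂ = α₁·K2/[H⁺] = 0.08277
α₁ + 2α₂ = 1.0730
DIC = CA / (α₁ + 2α₂) = 2.41 / 1.0730 = 2.25 mmol/kg

DIC = 2.25 mmol/kg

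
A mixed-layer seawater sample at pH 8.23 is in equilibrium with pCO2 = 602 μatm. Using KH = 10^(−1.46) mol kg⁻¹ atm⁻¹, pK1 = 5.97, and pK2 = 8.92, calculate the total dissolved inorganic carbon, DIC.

DIC = 4.59 mmol/kg

[CO2*] = KH · pCO2 = 10^(−1.46) × 602×10^-6 = 2.087×10^-5 mol/kg
α₀ = 1/(1 + K1/[H⁺] + K1K2/[H⁺]²) = 1/(1 + 10^+2.26 + 10^+1.57) = 0.004543
DIC = [CO2*]/α₀ = 2.087×10^-5 / 0.004543 = 4.59 mmol/kg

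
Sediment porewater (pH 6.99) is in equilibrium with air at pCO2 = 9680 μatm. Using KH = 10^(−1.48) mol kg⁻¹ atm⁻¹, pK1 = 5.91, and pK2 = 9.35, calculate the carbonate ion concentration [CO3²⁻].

[CO3²⁻] = 16.8 μmol/kg

[CO2*] = KH · pCO2 = 10^(−1.48) × 9680×10^-6 = 3.205×10^-4 mol/kg
α₀ = 1/(1 + K1/[H⁺] + K1K2/[H⁺]²) = 1/(1 + 10^+1.08 + 10^-1.28) = 0.07648
DIC = [CO2*]/α₀ = 3.205×10^-4 / 0.07648 = 4.191 mmol/kg
[CO3²⁻] = α₂·DIC; α₂ = 0.004014, so [CO3²⁻] = 0.004014 × 4.191 = 0.0168 mmol/kg = 16.8 μmol/kg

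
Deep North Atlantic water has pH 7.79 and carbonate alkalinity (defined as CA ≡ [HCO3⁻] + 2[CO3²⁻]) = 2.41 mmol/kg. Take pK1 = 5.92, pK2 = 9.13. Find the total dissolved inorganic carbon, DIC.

CA = [HCO3⁻] + 2[CO3²⁻] = (α₁ + 2α₂)·DIC
At pH 7.79: [H⁺]/K1 = 10^-1.87 = 0.013490, K2/[H⁺] = 10^-1.34 = 0.045709
α₁ = 1/(1 + 0.013490 + 0.045709) = 1/1.0592 = 0.9441; α₂ = α₁·K2/[H⁺] = 0.04315
α₁ + 2α₂ = 1.0304
DIC = CA / (α₁ + 2α₂) = 2.41 / 1.0304 = 2.34 mmol/kg

DIC = 2.34 mmol/kg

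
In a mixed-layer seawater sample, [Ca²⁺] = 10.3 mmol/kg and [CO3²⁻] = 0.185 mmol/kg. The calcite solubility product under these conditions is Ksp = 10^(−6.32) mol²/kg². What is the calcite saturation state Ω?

Ω = 3.98

Ksp = 10^(−6.32) = 4.786×10^-7
Ω = [Ca²⁺][CO3²⁻]/Ksp = (10.3×10^-3)(0.185×10^-3) / 4.786×10^-7 = 3.98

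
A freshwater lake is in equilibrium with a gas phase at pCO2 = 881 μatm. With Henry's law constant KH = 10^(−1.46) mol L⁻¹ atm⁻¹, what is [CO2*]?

[CO2*] = 30.5 μmol/L

KH = 10^(−1.46) = 3.467×10^-2 mol L⁻¹ atm⁻¹
[CO2*] = KH · pCO2 = 3.467×10^-2 × 881×10^-6 atm = 3.05×10^-5 mol/L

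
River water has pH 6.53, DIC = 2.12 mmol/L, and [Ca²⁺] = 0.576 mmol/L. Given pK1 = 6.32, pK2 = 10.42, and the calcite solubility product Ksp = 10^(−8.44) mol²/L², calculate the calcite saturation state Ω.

Ω = 0.0268

α₂ = 1 / (1 + [H⁺]/K2 + [H⁺]²/(K1K2)) = 1 / (1 + 10^+3.89 + 10^+3.68)
   = 1 / (1 + 7762.5 + 4786.3) = 1/1.2550×10^4 = 7.968×10^-5
[CO3²⁻] = α₂ × DIC = 7.968×10^-5 × 2.12 = 0.0001689 mmol/L = 0.1689 μmol/L
Ksp = 10^(−8.44) = 3.631×10^-9
Ω = [Ca²⁺][CO3²⁻]/Ksp = (0.576×10^-3)(1.689×10^-7) / 3.631×10^-9 = 0.0268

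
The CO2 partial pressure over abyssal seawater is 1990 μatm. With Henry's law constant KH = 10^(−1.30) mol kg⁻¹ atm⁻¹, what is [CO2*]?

KH = 10^(−1.30) = 5.012×10^-2 mol kg⁻¹ atm⁻¹
[CO2*] = KH · pCO2 = 5.012×10^-2 × 1990×10^-6 atm = 9.97×10^-5 mol/kg

[CO2*] = 99.7 μmol/kg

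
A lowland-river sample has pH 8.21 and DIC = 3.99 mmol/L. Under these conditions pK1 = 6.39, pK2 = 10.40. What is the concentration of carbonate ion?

α₂ = 1 / (1 + [H⁺]/K2 + [H⁺]²/(K1K2)) = 1 / (1 + 10^+2.19 + 10^+0.37)
   = 1 / (1 + 154.88 + 2.3442) = 1/158.23 = 0.006320
[CO3²⁻] = α₂ × DIC = 0.006320 × 3.99 = 0.0252 mmol/L

[CO3²⁻] = 0.0252 mmol/L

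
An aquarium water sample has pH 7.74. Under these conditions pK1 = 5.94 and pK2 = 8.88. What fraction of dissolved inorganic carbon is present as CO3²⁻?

α₂ = 1 / (1 + [H⁺]/K2 + [H⁺]²/(K1K2)) = 1 / (1 + 10^+1.14 + 10^-0.66)
   = 1 / (1 + 13.804 + 0.21878) = 1/15.023 = 0.06657

α₂ = 0.0666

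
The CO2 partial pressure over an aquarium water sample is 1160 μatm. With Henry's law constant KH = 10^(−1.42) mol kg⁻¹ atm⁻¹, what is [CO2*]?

[CO2*] = 44.1 μmol/kg

KH = 10^(−1.42) = 3.802×10^-2 mol kg⁻¹ atm⁻¹
[CO2*] = KH · pCO2 = 3.802×10^-2 × 1160×10^-6 atm = 4.41×10^-5 mol/kg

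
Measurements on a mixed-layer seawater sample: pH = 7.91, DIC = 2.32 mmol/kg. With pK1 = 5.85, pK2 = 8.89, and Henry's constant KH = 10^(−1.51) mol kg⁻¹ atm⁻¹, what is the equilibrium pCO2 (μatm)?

α₀ = 1 / (1 + K1/[H⁺] + K1K2/[H⁺]²) = 1 / (1 + 10^+2.06 + 10^+1.08)
   = 1 / (1 + 114.82 + 12.023) = 1/127.84 = 0.007822
[CO2*] = α₀ × DIC = 0.007822 × 2.32 = 0.01815 mmol/kg = 18.15 μmol/kg
pCO2 = [CO2*]/KH = 1.815×10^-5 / 3.090×10^-2 = 587 μatm

pCO2 = 587 μatm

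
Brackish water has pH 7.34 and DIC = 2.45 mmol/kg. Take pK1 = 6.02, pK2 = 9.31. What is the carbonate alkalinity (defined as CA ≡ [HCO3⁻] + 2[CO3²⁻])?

CA = 2.36 mmol/kg

CA = [HCO3⁻] + 2[CO3²⁻] = (α₁ + 2α₂)·DIC
At pH 7.34: [H⁺]/K1 = 10^-1.32 = 0.047863, K2/[H⁺] = 10^-1.97 = 0.010715
α₁ = 1/(1 + 0.047863 + 0.010715) = 1/1.0586 = 0.9447; α₂ = α₁·K2/[H⁺] = 0.01012
α₁ + 2α₂ = 0.9649
CA = 0.9649 × 2.45 = 2.36 mmol/kg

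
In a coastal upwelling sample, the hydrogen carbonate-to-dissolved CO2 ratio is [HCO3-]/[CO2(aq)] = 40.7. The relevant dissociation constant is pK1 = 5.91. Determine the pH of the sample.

pH = 7.52

From K1 = [H⁺][HCO3-]/[CO2(aq)]:  pH = pK1 + log₁₀([HCO3-]/[CO2(aq)])
log₁₀(40.7) = +1.610
pH = 5.91 + (+1.610) = 7.52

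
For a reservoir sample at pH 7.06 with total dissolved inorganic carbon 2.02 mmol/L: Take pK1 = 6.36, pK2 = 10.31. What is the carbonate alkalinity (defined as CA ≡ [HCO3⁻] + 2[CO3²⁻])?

CA = 1.69 mmol/L

CA = [HCO3⁻] + 2[CO3²⁻] = (α₁ + 2α₂)·DIC
At pH 7.06: [H⁺]/K1 = 10^-0.70 = 0.19953, K2/[H⁺] = 10^-3.25 = 0.00056234
α₁ = 1/(1 + 0.19953 + 0.00056234) = 1/1.2001 = 0.8333; α₂ = α₁·K2/[H⁺] = 0.0004686
α₁ + 2α₂ = 0.8342
CA = 0.8342 × 2.02 = 1.69 mmol/L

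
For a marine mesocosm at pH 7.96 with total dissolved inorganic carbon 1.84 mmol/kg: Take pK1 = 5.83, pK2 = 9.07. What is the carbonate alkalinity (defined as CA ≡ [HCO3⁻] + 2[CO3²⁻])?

CA = [HCO3⁻] + 2[CO3²⁻] = (α₁ + 2α₂)·DIC
At pH 7.96: [H⁺]/K1 = 10^-2.13 = 0.0074131, K2/[H⁺] = 10^-1.11 = 0.077625
α₁ = 1/(1 + 0.0074131 + 0.077625) = 1/1.0850 = 0.9216; α₂ = α₁·K2/[H⁺] = 0.07154
α₁ + 2α₂ = 1.0647
CA = 1.0647 × 1.84 = 1.96 mmol/kg

CA = 1.96 mmol/kg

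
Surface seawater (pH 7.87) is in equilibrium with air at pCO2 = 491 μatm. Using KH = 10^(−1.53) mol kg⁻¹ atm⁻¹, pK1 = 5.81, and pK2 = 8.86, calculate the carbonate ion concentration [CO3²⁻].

[CO3²⁻] = 0.170 mmol/kg

[CO2*] = KH · pCO2 = 10^(−1.53) × 491×10^-6 = 1.449×10^-5 mol/kg
α₀ = 1/(1 + K1/[H⁺] + K1K2/[H⁺]²) = 1/(1 + 10^+2.06 + 10^+1.07) = 0.007839
DIC = [CO2*]/α₀ = 1.449×10^-5 / 0.007839 = 1.848 mmol/kg
[CO3²⁻] = α₂·DIC; α₂ = 0.09210, so [CO3²⁻] = 0.09210 × 1.848 = 0.170 mmol/kg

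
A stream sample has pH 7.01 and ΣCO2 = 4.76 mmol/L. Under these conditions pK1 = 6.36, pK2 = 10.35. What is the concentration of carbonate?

α₂ = 1 / (1 + [H⁺]/K2 + [H⁺]²/(K1K2)) = 1 / (1 + 10^+3.34 + 10^+2.69)
   = 1 / (1 + 2187.8 + 489.78) = 1/2678.5 = 0.0003733
[CO3²⁻] = α₂ × DIC = 0.0003733 × 4.76 = 0.00178 mmol/L = 1.78 μmol/L

[CO3²⁻] = 1.78 μmol/L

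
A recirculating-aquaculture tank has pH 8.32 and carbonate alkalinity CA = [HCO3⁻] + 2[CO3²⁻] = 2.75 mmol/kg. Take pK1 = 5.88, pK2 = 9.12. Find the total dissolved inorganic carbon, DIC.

CA = [HCO3⁻] + 2[CO3²⁻] = (α₁ + 2α₂)·DIC
At pH 8.32: [H⁺]/K1 = 10^-2.44 = 0.0036308, K2/[H⁺] = 10^-0.80 = 0.15849
α₁ = 1/(1 + 0.0036308 + 0.15849) = 1/1.1621 = 0.8605; α₂ = α₁·K2/[H⁺] = 0.1364
α₁ + 2α₂ = 1.1333
DIC = CA / (α₁ + 2α₂) = 2.75 / 1.1333 = 2.43 mmol/kg

DIC = 2.43 mmol/kg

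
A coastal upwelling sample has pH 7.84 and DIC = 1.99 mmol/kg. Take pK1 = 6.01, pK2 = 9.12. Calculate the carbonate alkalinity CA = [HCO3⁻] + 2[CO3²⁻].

CA = [HCO3⁻] + 2[CO3²⁻] = (α₁ + 2α₂)·DIC
At pH 7.84: [H⁺]/K1 = 10^-1.83 = 0.014791, K2/[H⁺] = 10^-1.28 = 0.052481
α₁ = 1/(1 + 0.014791 + 0.052481) = 1/1.0673 = 0.9370; α₂ = α₁·K2/[H⁺] = 0.04917
α₁ + 2α₂ = 1.0353
CA = 1.0353 × 1.99 = 2.06 mmol/kg

CA = 2.06 mmol/kg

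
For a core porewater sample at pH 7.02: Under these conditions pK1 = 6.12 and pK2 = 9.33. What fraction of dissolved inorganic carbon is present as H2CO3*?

α₀ = 0.111

α₀ = 1 / (1 + K1/[H⁺] + K1K2/[H⁺]²) = 1 / (1 + 10^+0.90 + 10^-1.41)
   = 1 / (1 + 7.9433 + 0.038905) = 1/8.9822 = 0.1113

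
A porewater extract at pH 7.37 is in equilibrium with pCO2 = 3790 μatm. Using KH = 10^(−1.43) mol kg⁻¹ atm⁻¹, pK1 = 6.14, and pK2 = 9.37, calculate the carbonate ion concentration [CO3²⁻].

[CO3²⁻] = 0.0239 mmol/kg

[CO2*] = KH · pCO2 = 10^(−1.43) × 3790×10^-6 = 1.408×10^-4 mol/kg
α₀ = 1/(1 + K1/[H⁺] + K1K2/[H⁺]²) = 1/(1 + 10^+1.23 + 10^-0.77) = 0.05509
DIC = [CO2*]/α₀ = 1.408×10^-4 / 0.05509 = 2.556 mmol/kg
[CO3²⁻] = α₂·DIC; α₂ = 0.009356, so [CO3²⁻] = 0.009356 × 2.556 = 0.0239 mmol/kg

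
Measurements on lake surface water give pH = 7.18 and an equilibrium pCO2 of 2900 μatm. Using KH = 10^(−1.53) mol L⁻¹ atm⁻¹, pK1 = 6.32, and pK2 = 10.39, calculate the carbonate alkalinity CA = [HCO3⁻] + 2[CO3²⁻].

[CO2*] = KH · pCO2 = 10^(−1.53) × 2900×10^-6 = 8.559×10^-5 mol/L
α₀ = 1/(1 + K1/[H⁺] + K1K2/[H⁺]²) = 1/(1 + 10^+0.86 + 10^-2.35) = 0.1212
DIC = [CO2*]/α₀ = 8.559×10^-5 / 0.1212 = 0.7060 mmol/L
CA = (α₁ + 2α₂)·DIC = (0.8782 + 2×0.0005415) × 0.7060 = 0.621 mmol/L

CA = 0.621 mmol/L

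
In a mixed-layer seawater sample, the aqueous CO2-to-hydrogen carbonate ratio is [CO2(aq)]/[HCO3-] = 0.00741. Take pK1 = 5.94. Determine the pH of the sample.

From K1 = [H⁺][HCO3-]/[CO2(aq)]:  pH = pK1 − log₁₀([CO2(aq)]/[HCO3-])
log₁₀(0.00741) = -2.130
pH = 5.94 − (-2.130) = 8.07

pH = 8.07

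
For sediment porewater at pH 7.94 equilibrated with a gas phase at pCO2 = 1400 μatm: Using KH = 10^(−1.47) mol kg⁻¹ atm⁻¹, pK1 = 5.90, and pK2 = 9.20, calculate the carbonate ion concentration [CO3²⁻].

[CO3²⁻] = 0.286 mmol/kg

[CO2*] = KH · pCO2 = 10^(−1.47) × 1400×10^-6 = 4.744×10^-5 mol/kg
α₀ = 1/(1 + K1/[H⁺] + K1K2/[H⁺]²) = 1/(1 + 10^+2.04 + 10^+0.78) = 0.008571
DIC = [CO2*]/α₀ = 4.744×10^-5 / 0.008571 = 5.535 mmol/kg
[CO3²⁻] = α₂·DIC; α₂ = 0.05164, so [CO3²⁻] = 0.05164 × 5.535 = 0.286 mmol/kg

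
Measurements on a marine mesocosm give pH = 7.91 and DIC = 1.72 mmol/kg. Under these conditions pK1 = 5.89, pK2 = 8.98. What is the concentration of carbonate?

[CO3²⁻] = 0.134 mmol/kg

α₂ = 1 / (1 + [H⁺]/K2 + [H⁺]²/(K1K2)) = 1 / (1 + 10^+1.07 + 10^-0.95)
   = 1 / (1 + 11.749 + 0.11220) = 1/12.861 = 0.07775
[CO3²⁻] = α₂ × DIC = 0.07775 × 1.72 = 0.134 mmol/kg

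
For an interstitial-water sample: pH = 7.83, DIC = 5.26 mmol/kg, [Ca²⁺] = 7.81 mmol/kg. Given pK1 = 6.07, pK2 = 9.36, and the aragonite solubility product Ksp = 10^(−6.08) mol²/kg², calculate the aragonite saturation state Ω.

Ω = 1.39

α₂ = 1 / (1 + [H⁺]/K2 + [H⁺]²/(K1K2)) = 1 / (1 + 10^+1.53 + 10^-0.23)
   = 1 / (1 + 33.884 + 0.58884) = 1/35.473 = 0.02819
[CO3²⁻] = α₂ × DIC = 0.02819 × 5.26 = 0.1483 mmol/kg
Ksp = 10^(−6.08) = 8.318×10^-7
Ω = [Ca²⁺][CO3²⁻]/Ksp = (7.81×10^-3)(1.483×10^-4) / 8.318×10^-7 = 1.39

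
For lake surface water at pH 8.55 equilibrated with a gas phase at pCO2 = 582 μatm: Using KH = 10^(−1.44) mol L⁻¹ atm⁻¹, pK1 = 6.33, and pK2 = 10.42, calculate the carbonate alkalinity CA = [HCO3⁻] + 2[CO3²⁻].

[CO2*] = KH · pCO2 = 10^(−1.44) × 582×10^-6 = 2.113×10^-5 mol/L
α₀ = 1/(1 + K1/[H⁺] + K1K2/[H⁺]²) = 1/(1 + 10^+2.22 + 10^+0.35) = 0.005910
DIC = [CO2*]/α₀ = 2.113×10^-5 / 0.005910 = 3.575 mmol/L
CA = (α₁ + 2α₂)·DIC = (0.9809 + 2×0.01323) × 3.575 = 3.60 mmol/L

CA = 3.60 mmol/L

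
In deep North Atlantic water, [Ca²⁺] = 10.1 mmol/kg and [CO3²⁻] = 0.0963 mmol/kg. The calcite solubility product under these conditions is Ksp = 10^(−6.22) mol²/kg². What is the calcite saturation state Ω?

Ω = 1.61

Ksp = 10^(−6.22) = 6.026×10^-7
Ω = [Ca²⁺][CO3²⁻]/Ksp = (10.1×10^-3)(0.0963×10^-3) / 6.026×10^-7 = 1.61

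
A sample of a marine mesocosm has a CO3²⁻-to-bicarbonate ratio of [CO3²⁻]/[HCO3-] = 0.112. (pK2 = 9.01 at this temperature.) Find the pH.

pH = 8.06

From K2 = [H⁺][CO3²⁻]/[HCO3-]:  pH = pK2 + log₁₀([CO3²⁻]/[HCO3-])
log₁₀(0.112) = -0.951
pH = 9.01 + (-0.951) = 8.06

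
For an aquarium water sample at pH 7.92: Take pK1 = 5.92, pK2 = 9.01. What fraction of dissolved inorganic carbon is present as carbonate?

α₂ = 0.0745

α₂ = 1 / (1 + [H⁺]/K2 + [H⁺]²/(K1K2)) = 1 / (1 + 10^+1.09 + 10^-0.91)
   = 1 / (1 + 12.303 + 0.12303) = 1/13.426 = 0.07448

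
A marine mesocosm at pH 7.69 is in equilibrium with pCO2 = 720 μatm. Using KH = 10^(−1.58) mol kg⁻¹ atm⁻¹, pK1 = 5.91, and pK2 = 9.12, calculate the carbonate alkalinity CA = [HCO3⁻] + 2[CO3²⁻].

[CO2*] = KH · pCO2 = 10^(−1.58) × 720×10^-6 = 1.894×10^-5 mol/kg
α₀ = 1/(1 + K1/[H⁺] + K1K2/[H⁺]²) = 1/(1 + 10^+1.78 + 10^+0.35) = 0.01575
DIC = [CO2*]/α₀ = 1.894×10^-5 / 0.01575 = 1.202 mmol/kg
CA = (α₁ + 2α₂)·DIC = (0.9490 + 2×0.03526) × 1.202 = 1.23 mmol/kg

CA = 1.23 mmol/kg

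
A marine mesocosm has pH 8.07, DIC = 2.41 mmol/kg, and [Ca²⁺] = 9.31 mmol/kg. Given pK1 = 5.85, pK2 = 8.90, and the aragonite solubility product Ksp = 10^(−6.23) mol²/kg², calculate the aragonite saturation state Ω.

Ω = 4.88

α₂ = 1 / (1 + [H⁺]/K2 + [H⁺]²/(K1K2)) = 1 / (1 + 10^+0.83 + 10^-1.39)
   = 1 / (1 + 6.7608 + 0.040738) = 1/7.8016 = 0.1282
[CO3²⁻] = α₂ × DIC = 0.1282 × 2.41 = 0.3089 mmol/kg
Ksp = 10^(−6.23) = 5.888×10^-7
Ω = [Ca²⁺][CO3²⁻]/Ksp = (9.31×10^-3)(3.089×10^-4) / 5.888×10^-7 = 4.88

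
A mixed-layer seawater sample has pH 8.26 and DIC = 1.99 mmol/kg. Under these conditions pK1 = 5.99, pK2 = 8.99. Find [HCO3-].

α₁ = 1 / (1 + [H⁺]/K1 + K2/[H⁺]) = 1 / (1 + 10^-2.27 + 10^-0.73)
   = 1 / (1 + 0.0053703 + 0.18621) = 1/1.1916 = 0.8392
[HCO3⁻] = α₁ × DIC = 0.8392 × 1.99 = 1.67 mmol/kg

[HCO3⁻] = 1.67 mmol/kg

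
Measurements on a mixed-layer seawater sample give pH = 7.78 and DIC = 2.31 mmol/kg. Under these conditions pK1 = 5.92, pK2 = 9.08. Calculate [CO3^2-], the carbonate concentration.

[CO3²⁻] = 0.109 mmol/kg

α₂ = 1 / (1 + [H⁺]/K2 + [H⁺]²/(K1K2)) = 1 / (1 + 10^+1.30 + 10^-0.56)
   = 1 / (1 + 19.953 + 0.27542) = 1/21.228 = 0.04711
[CO3²⁻] = α₂ × DIC = 0.04711 × 2.31 = 0.109 mmol/kg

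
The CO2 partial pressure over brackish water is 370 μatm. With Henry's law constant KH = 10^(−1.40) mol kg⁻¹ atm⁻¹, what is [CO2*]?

KH = 10^(−1.40) = 3.981×10^-2 mol kg⁻¹ atm⁻¹
[CO2*] = KH · pCO2 = 3.981×10^-2 × 370×10^-6 atm = 1.47×10^-5 mol/kg

[CO2*] = 14.7 μmol/kg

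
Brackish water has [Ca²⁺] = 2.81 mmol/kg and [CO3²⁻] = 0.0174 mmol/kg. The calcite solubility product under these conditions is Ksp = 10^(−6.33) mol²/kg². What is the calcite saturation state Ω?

Ksp = 10^(−6.33) = 4.677×10^-7
Ω = [Ca²⁺][CO3²⁻]/Ksp = (2.81×10^-3)(0.0174×10^-3) / 4.677×10^-7 = 0.105

Ω = 0.105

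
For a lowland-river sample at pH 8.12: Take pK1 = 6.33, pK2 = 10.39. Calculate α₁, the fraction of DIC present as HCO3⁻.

α₁ = 0.979

α₁ = 1 / (1 + [H⁺]/K1 + K2/[H⁺]) = 1 / (1 + 10^-1.79 + 10^-2.27)
   = 1 / (1 + 0.016218 + 0.0053703) = 1/1.0216 = 0.9789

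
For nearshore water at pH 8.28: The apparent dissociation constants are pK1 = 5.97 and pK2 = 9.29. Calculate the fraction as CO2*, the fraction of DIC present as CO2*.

α₀ = 0.00444

α₀ = 1 / (1 + K1/[H⁺] + K1K2/[H⁺]²) = 1 / (1 + 10^+2.31 + 10^+1.30)
   = 1 / (1 + 204.17 + 19.953) = 1/225.13 = 0.004442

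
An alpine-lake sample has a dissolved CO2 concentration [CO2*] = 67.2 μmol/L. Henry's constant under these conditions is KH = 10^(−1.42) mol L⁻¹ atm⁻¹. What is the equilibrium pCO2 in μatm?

KH = 10^(−1.42) = 3.802×10^-2 mol L⁻¹ atm⁻¹
pCO2 = [CO2*]/KH = 67.2×10^-6 / 3.802×10^-2 = 1.77×10^-3 atm = 1770 μatm

pCO2 = 1770 μatm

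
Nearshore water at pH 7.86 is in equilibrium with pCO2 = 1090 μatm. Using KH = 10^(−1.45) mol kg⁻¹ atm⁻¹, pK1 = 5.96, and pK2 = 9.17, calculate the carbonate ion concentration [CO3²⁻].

[CO3²⁻] = 0.150 mmol/kg

[CO2*] = KH · pCO2 = 10^(−1.45) × 1090×10^-6 = 3.867×10^-5 mol/kg
α₀ = 1/(1 + K1/[H⁺] + K1K2/[H⁺]²) = 1/(1 + 10^+1.90 + 10^+0.59) = 0.01186
DIC = [CO2*]/α₀ = 3.867×10^-5 / 0.01186 = 3.261 mmol/kg
[CO3²⁻] = α₂·DIC; α₂ = 0.04614, so [CO3²⁻] = 0.04614 × 3.261 = 0.150 mmol/kg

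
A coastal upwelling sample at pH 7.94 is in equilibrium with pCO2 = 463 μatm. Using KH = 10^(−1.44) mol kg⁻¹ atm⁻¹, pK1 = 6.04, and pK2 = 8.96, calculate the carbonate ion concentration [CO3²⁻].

[CO3²⁻] = 0.128 mmol/kg

[CO2*] = KH · pCO2 = 10^(−1.44) × 463×10^-6 = 1.681×10^-5 mol/kg
α₀ = 1/(1 + K1/[H⁺] + K1K2/[H⁺]²) = 1/(1 + 10^+1.90 + 10^+0.88) = 0.01136
DIC = [CO2*]/α₀ = 1.681×10^-5 / 0.01136 = 1.480 mmol/kg
[CO3²⁻] = α₂·DIC; α₂ = 0.08618, so [CO3²⁻] = 0.08618 × 1.480 = 0.128 mmol/kg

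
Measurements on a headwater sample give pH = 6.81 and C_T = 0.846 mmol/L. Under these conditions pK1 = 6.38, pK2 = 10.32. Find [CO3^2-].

[CO3²⁻] = 0.191 μmol/L

α₂ = 1 / (1 + [H⁺]/K2 + [H⁺]²/(K1K2)) = 1 / (1 + 10^+3.51 + 10^+3.08)
   = 1 / (1 + 3235.9 + 1202.3) = 1/4439.2 = 0.0002253
[CO3²⁻] = α₂ × DIC = 0.0002253 × 0.846 = 0.000191 mmol/L = 0.191 μmol/L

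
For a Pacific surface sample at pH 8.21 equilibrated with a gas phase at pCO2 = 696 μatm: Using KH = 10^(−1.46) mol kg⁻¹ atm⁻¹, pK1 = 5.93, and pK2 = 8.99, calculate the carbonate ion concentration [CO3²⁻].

[CO2*] = KH · pCO2 = 10^(−1.46) × 696×10^-6 = 2.413×10^-5 mol/kg
α₀ = 1/(1 + K1/[H⁺] + K1K2/[H⁺]²) = 1/(1 + 10^+2.28 + 10^+1.50) = 0.004481
DIC = [CO2*]/α₀ = 2.413×10^-5 / 0.004481 = 5.386 mmol/kg
[CO3²⁻] = α₂·DIC; α₂ = 0.1417, so [CO3²⁻] = 0.1417 × 5.386 = 0.763 mmol/kg

[CO3²⁻] = 0.763 mmol/kg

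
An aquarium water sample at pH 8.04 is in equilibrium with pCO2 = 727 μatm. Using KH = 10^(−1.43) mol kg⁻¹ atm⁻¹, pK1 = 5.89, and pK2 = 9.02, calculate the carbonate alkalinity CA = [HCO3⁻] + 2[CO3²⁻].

CA = 4.61 mmol/kg

[CO2*] = KH · pCO2 = 10^(−1.43) × 727×10^-6 = 2.701×10^-5 mol/kg
α₀ = 1/(1 + K1/[H⁺] + K1K2/[H⁺]²) = 1/(1 + 10^+2.15 + 10^+1.17) = 0.006368
DIC = [CO2*]/α₀ = 2.701×10^-5 / 0.006368 = 4.242 mmol/kg
CA = (α₁ + 2α₂)·DIC = (0.8994 + 2×0.09418) × 4.242 = 4.61 mmol/kg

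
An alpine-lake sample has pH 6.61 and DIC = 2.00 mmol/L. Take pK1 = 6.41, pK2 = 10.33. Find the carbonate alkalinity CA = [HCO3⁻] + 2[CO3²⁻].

CA = [HCO3⁻] + 2[CO3²⁻] = (α₁ + 2α₂)·DIC
At pH 6.61: [H⁺]/K1 = 10^-0.20 = 0.63096, K2/[H⁺] = 10^-3.72 = 0.00019055
α₁ = 1/(1 + 0.63096 + 0.00019055) = 1/1.6311 = 0.6131; α₂ = α₁·K2/[H⁺] = 0.0001168
α₁ + 2α₂ = 0.6133
CA = 0.6133 × 2.00 = 1.23 mmol/L

CA = 1.23 mmol/L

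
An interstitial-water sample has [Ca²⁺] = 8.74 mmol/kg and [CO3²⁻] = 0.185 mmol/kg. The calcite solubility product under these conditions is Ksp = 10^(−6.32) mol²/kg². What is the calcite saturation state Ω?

Ksp = 10^(−6.32) = 4.786×10^-7
Ω = [Ca²⁺][CO3²⁻]/Ksp = (8.74×10^-3)(0.185×10^-3) / 4.786×10^-7 = 3.38

Ω = 3.38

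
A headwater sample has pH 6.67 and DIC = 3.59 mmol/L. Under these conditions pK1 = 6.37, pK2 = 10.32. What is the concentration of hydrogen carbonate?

α₁ = 1 / (1 + [H⁺]/K1 + K2/[H⁺]) = 1 / (1 + 10^-0.30 + 10^-3.65)
   = 1 / (1 + 0.50119 + 0.00022387) = 1/1.5014 = 0.6660
[HCO3⁻] = α₁ × DIC = 0.6660 × 3.59 = 2.39 mmol/L

[HCO3⁻] = 2.39 mmol/L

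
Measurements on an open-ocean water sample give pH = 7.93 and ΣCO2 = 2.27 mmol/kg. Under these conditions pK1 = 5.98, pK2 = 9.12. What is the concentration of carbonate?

[CO3²⁻] = 0.136 mmol/kg

α₂ = 1 / (1 + [H⁺]/K2 + [H⁺]²/(K1K2)) = 1 / (1 + 10^+1.19 + 10^-0.76)
   = 1 / (1 + 15.488 + 0.17378) = 1/16.662 = 0.06002
[CO3²⁻] = α₂ × DIC = 0.06002 × 2.27 = 0.136 mmol/kg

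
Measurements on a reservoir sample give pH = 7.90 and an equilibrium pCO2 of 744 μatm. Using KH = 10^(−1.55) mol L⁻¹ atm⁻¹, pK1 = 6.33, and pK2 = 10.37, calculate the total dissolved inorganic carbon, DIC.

DIC = 0.803 mmol/L

[CO2*] = KH · pCO2 = 10^(−1.55) × 744×10^-6 = 2.097×10^-5 mol/L
α₀ = 1/(1 + K1/[H⁺] + K1K2/[H⁺]²) = 1/(1 + 10^+1.57 + 10^-0.90) = 0.02612
DIC = [CO2*]/α₀ = 2.097×10^-5 / 0.02612 = 0.803 mmol/L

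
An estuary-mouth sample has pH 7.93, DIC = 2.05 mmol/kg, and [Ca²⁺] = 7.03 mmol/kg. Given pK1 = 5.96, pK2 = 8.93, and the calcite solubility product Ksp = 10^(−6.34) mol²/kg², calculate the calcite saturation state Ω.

Ω = 2.84

α₂ = 1 / (1 + [H⁺]/K2 + [H⁺]²/(K1K2)) = 1 / (1 + 10^+1.00 + 10^-0.97)
   = 1 / (1 + 10.000 + 0.10715) = 1/11.107 = 0.09003
[CO3²⁻] = α₂ × DIC = 0.09003 × 2.05 = 0.1846 mmol/kg
Ksp = 10^(−6.34) = 4.571×10^-7
Ω = [Ca²⁺][CO3²⁻]/Ksp = (7.03×10^-3)(1.846×10^-4) / 4.571×10^-7 = 2.84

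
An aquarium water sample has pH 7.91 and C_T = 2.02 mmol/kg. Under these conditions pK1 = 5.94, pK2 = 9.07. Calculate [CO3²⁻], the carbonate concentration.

[CO3²⁻] = 0.129 mmol/kg

α₂ = 1 / (1 + [H⁺]/K2 + [H⁺]²/(K1K2)) = 1 / (1 + 10^+1.16 + 10^-0.81)
   = 1 / (1 + 14.454 + 0.15488) = 1/15.609 = 0.06406
[CO3²⁻] = α₂ × DIC = 0.06406 × 2.02 = 0.129 mmol/kg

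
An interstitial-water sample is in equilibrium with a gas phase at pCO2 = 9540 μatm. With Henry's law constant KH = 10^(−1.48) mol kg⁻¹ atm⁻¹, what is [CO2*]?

[CO2*] = 316 μmol/kg

KH = 10^(−1.48) = 3.311×10^-2 mol kg⁻¹ atm⁻¹
[CO2*] = KH · pCO2 = 3.311×10^-2 × 9540×10^-6 atm = 3.16×10^-4 mol/kg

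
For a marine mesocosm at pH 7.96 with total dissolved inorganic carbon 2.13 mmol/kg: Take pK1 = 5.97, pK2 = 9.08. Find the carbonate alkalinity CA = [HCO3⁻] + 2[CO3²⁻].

CA = 2.26 mmol/kg

CA = [HCO3⁻] + 2[CO3²⁻] = (α₁ + 2α₂)·DIC
At pH 7.96: [H⁺]/K1 = 10^-1.99 = 0.010233, K2/[H⁺] = 10^-1.12 = 0.075858
α₁ = 1/(1 + 0.010233 + 0.075858) = 1/1.0861 = 0.9207; α₂ = α₁·K2/[H⁺] = 0.06984
α₁ + 2α₂ = 1.0604
CA = 1.0604 × 2.13 = 2.26 mmol/kg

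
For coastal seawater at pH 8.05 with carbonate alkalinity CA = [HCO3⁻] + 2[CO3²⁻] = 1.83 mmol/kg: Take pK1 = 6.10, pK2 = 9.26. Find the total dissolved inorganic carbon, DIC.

CA = [HCO3⁻] + 2[CO3²⁻] = (α₁ + 2α₂)·DIC
At pH 8.05: [H⁺]/K1 = 10^-1.95 = 0.011220, K2/[H⁺] = 10^-1.21 = 0.061660
α₁ = 1/(1 + 0.011220 + 0.061660) = 1/1.0729 = 0.9321; α₂ = α₁·K2/[H⁺] = 0.05747
α₁ + 2α₂ = 1.0470
DIC = CA / (α₁ + 2α₂) = 1.83 / 1.0470 = 1.75 mmol/kg

DIC = 1.75 mmol/kg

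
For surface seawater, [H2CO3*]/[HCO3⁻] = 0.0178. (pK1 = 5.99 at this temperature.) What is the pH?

From K1 = [H⁺][HCO3⁻]/[H2CO3*]:  pH = pK1 − log₁₀([H2CO3*]/[HCO3⁻])
log₁₀(0.0178) = -1.750
pH = 5.99 − (-1.750) = 7.74

pH = 7.74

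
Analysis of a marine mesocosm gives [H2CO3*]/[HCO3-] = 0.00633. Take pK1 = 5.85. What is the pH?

From K1 = [H⁺][HCO3-]/[H2CO3*]:  pH = pK1 − log₁₀([H2CO3*]/[HCO3-])
log₁₀(0.00633) = -2.199
pH = 5.85 − (-2.199) = 8.05

pH = 8.05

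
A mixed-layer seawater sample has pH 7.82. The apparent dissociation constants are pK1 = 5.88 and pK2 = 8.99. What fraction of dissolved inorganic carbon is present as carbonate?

α₂ = 0.0627

α₂ = 1 / (1 + [H⁺]/K2 + [H⁺]²/(K1K2)) = 1 / (1 + 10^+1.17 + 10^-0.77)
   = 1 / (1 + 14.791 + 0.16982) = 1/15.961 = 0.06265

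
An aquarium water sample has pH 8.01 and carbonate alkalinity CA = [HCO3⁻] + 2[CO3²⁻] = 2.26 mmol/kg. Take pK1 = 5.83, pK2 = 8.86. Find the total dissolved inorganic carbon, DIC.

DIC = 2.02 mmol/kg

CA = [HCO3⁻] + 2[CO3²⁻] = (α₁ + 2α₂)·DIC
At pH 8.01: [H⁺]/K1 = 10^-2.18 = 0.0066069, K2/[H⁺] = 10^-0.85 = 0.14125
α₁ = 1/(1 + 0.0066069 + 0.14125) = 1/1.1479 = 0.8712; α₂ = α₁·K2/[H⁺] = 0.1231
α₁ + 2α₂ = 1.1173
DIC = CA / (α₁ + 2α₂) = 2.26 / 1.1173 = 2.02 mmol/kg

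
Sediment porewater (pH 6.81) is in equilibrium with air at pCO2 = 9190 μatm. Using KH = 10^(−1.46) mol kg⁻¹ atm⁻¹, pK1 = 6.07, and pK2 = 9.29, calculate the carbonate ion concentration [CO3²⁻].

[CO3²⁻] = 5.80 μmol/kg

[CO2*] = KH · pCO2 = 10^(−1.46) × 9190×10^-6 = 3.187×10^-4 mol/kg
α₀ = 1/(1 + K1/[H⁺] + K1K2/[H⁺]²) = 1/(1 + 10^+0.74 + 10^-1.74) = 0.1535
DIC = [CO2*]/α₀ = 3.187×10^-4 / 0.1535 = 2.076 mmol/kg
[CO3²⁻] = α₂·DIC; α₂ = 0.002794, so [CO3²⁻] = 0.002794 × 2.076 = 0.00580 mmol/kg = 5.80 μmol/kg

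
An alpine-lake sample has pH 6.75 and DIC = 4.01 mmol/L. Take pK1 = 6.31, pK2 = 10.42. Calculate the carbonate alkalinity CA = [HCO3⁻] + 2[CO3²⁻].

CA = [HCO3⁻] + 2[CO3²⁻] = (α₁ + 2α₂)·DIC
At pH 6.75: [H⁺]/K1 = 10^-0.44 = 0.36308, K2/[H⁺] = 10^-3.67 = 0.00021380
α₁ = 1/(1 + 0.36308 + 0.00021380) = 1/1.3633 = 0.7335; α₂ = α₁·K2/[H⁺] = 0.0001568
α₁ + 2α₂ = 0.7338
CA = 0.7338 × 4.01 = 2.94 mmol/L

CA = 2.94 mmol/L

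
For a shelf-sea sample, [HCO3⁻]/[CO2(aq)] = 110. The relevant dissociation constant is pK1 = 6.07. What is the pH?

From K1 = [H⁺][HCO3⁻]/[CO2(aq)]:  pH = pK1 + log₁₀([HCO3⁻]/[CO2(aq)])
log₁₀(110) = +2.041
pH = 6.07 + (+2.041) = 8.11

pH = 8.11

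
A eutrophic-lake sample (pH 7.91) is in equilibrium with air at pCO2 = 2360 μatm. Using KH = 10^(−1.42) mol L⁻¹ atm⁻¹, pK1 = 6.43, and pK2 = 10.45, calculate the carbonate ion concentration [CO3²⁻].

[CO3²⁻] = 7.81 μmol/L

[CO2*] = KH · pCO2 = 10^(−1.42) × 2360×10^-6 = 8.972×10^-5 mol/L
α₀ = 1/(1 + K1/[H⁺] + K1K2/[H⁺]²) = 1/(1 + 10^+1.48 + 10^-1.06) = 0.03196
DIC = [CO2*]/α₀ = 8.972×10^-5 / 0.03196 = 2.807 mmol/L
[CO3²⁻] = α₂·DIC; α₂ = 0.002784, so [CO3²⁻] = 0.002784 × 2.807 = 0.00781 mmol/L = 7.81 μmol/L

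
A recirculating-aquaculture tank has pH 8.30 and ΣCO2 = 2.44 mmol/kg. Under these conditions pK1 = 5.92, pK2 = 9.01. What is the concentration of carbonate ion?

[CO3²⁻] = 0.397 mmol/kg

α₂ = 1 / (1 + [H⁺]/K2 + [H⁺]²/(K1K2)) = 1 / (1 + 10^+0.71 + 10^-1.67)
   = 1 / (1 + 5.1286 + 0.021380) = 1/6.1500 = 0.1626
[CO3²⁻] = α₂ × DIC = 0.1626 × 2.44 = 0.397 mmol/kg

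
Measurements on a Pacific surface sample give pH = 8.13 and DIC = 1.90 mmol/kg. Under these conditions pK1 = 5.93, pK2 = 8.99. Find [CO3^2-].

[CO3²⁻] = 0.229 mmol/kg

α₂ = 1 / (1 + [H⁺]/K2 + [H⁺]²/(K1K2)) = 1 / (1 + 10^+0.86 + 10^-1.34)
   = 1 / (1 + 7.2444 + 0.045709) = 1/8.2901 = 0.1206
[CO3²⁻] = α₂ × DIC = 0.1206 × 1.90 = 0.229 mmol/kg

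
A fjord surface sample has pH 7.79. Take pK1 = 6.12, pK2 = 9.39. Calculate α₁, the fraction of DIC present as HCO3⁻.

α₁ = 1 / (1 + [H⁺]/K1 + K2/[H⁺]) = 1 / (1 + 10^-1.67 + 10^-1.60)
   = 1 / (1 + 0.021380 + 0.025119) = 1/1.0465 = 0.9556

α₁ = 0.956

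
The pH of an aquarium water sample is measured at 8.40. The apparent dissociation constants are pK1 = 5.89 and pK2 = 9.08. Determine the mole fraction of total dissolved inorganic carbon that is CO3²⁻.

α₂ = 1 / (1 + [H⁺]/K2 + [H⁺]²/(K1K2)) = 1 / (1 + 10^+0.68 + 10^-1.83)
   = 1 / (1 + 4.7863 + 0.014791) = 1/5.8011 = 0.1724

α₂ = 0.172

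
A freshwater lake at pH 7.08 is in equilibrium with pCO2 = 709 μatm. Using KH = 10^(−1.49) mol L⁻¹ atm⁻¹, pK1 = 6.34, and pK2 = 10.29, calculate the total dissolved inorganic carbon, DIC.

DIC = 0.149 mmol/L

[CO2*] = KH · pCO2 = 10^(−1.49) × 709×10^-6 = 2.294×10^-5 mol/L
α₀ = 1/(1 + K1/[H⁺] + K1K2/[H⁺]²) = 1/(1 + 10^+0.74 + 10^-2.47) = 0.1539
DIC = [CO2*]/α₀ = 2.294×10^-5 / 0.1539 = 0.149 mmol/L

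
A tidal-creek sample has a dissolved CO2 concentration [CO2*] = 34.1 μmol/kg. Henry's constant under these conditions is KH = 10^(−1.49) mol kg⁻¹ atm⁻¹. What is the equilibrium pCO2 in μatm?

KH = 10^(−1.49) = 3.236×10^-2 mol kg⁻¹ atm⁻¹
pCO2 = [CO2*]/KH = 34.1×10^-6 / 3.236×10^-2 = 1.05×10^-3 atm = 1050 μatm

pCO2 = 1050 μatm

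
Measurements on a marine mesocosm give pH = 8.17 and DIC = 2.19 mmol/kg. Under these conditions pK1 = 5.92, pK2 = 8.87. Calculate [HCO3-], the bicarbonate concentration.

[HCO3⁻] = 1.82 mmol/kg

α₁ = 1 / (1 + [H⁺]/K1 + K2/[H⁺]) = 1 / (1 + 10^-2.25 + 10^-0.70)
   = 1 / (1 + 0.0056234 + 0.19953) = 1/1.2051 = 0.8298
[HCO3⁻] = α₁ × DIC = 0.8298 × 2.19 = 1.82 mmol/kg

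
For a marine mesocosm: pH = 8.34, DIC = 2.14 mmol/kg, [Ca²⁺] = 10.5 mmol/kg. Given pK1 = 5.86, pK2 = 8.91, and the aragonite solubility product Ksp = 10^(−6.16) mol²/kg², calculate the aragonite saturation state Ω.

Ω = 6.87

α₂ = 1 / (1 + [H⁺]/K2 + [H⁺]²/(K1K2)) = 1 / (1 + 10^+0.57 + 10^-1.91)
   = 1 / (1 + 3.7154 + 0.012303) = 1/4.7277 = 0.2115
[CO3²⁻] = α₂ × DIC = 0.2115 × 2.14 = 0.4527 mmol/kg
Ksp = 10^(−6.16) = 6.918×10^-7
Ω = [Ca²⁺][CO3²⁻]/Ksp = (10.5×10^-3)(4.527×10^-4) / 6.918×10^-7 = 6.87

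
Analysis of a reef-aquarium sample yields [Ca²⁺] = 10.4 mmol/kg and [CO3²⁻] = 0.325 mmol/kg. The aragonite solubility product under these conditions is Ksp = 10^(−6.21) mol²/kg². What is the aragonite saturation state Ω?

Ω = 5.48

Ksp = 10^(−6.21) = 6.166×10^-7
Ω = [Ca²⁺][CO3²⁻]/Ksp = (10.4×10^-3)(0.325×10^-3) / 6.166×10^-7 = 5.48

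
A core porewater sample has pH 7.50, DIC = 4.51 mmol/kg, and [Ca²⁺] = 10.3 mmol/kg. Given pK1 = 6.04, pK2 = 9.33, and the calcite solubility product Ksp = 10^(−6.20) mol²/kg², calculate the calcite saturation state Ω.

Ω = 1.04

α₂ = 1 / (1 + [H⁺]/K2 + [H⁺]²/(K1K2)) = 1 / (1 + 10^+1.83 + 10^+0.37)
   = 1 / (1 + 67.608 + 2.3442) = 1/70.953 = 0.01409
[CO3²⁻] = α₂ × DIC = 0.01409 × 4.51 = 0.06356 mmol/kg
Ksp = 10^(−6.20) = 6.310×10^-7
Ω = [Ca²⁺][CO3²⁻]/Ksp = (10.3×10^-3)(6.356×10^-5) / 6.310×10^-7 = 1.04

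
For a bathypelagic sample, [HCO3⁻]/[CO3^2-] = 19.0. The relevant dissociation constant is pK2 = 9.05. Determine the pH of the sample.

pH = 7.77

From K2 = [H⁺][CO3^2-]/[HCO3⁻]:  pH = pK2 − log₁₀([HCO3⁻]/[CO3^2-])
log₁₀(19.0) = +1.279
pH = 9.05 − (+1.279) = 7.77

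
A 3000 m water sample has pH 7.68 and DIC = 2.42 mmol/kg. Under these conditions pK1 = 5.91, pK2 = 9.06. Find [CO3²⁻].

[CO3²⁻] = 0.0953 mmol/kg

α₂ = 1 / (1 + [H⁺]/K2 + [H⁺]²/(K1K2)) = 1 / (1 + 10^+1.38 + 10^-0.39)
   = 1 / (1 + 23.988 + 0.40738) = 1/25.396 = 0.03938
[CO3²⁻] = α₂ × DIC = 0.03938 × 2.42 = 0.0953 mmol/kg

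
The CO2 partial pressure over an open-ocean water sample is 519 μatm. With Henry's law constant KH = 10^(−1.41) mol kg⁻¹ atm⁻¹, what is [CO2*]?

[CO2*] = 20.2 μmol/kg

KH = 10^(−1.41) = 3.890×10^-2 mol kg⁻¹ atm⁻¹
[CO2*] = KH · pCO2 = 3.890×10^-2 × 519×10^-6 atm = 2.02×10^-5 mol/kg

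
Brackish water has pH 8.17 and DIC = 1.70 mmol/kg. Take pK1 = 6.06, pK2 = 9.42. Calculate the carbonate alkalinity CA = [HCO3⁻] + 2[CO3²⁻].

CA = 1.78 mmol/kg

CA = [HCO3⁻] + 2[CO3²⁻] = (α₁ + 2α₂)·DIC
At pH 8.17: [H⁺]/K1 = 10^-2.11 = 0.0077625, K2/[H⁺] = 10^-1.25 = 0.056234
α₁ = 1/(1 + 0.0077625 + 0.056234) = 1/1.0640 = 0.9399; α₂ = α₁·K2/[H⁺] = 0.05285
α₁ + 2α₂ = 1.0456
CA = 1.0456 × 1.70 = 1.78 mmol/kg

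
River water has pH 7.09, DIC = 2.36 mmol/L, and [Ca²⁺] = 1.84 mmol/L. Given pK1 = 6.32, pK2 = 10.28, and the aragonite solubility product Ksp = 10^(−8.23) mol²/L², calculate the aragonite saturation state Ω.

α₂ = 1 / (1 + [H⁺]/K2 + [H⁺]²/(K1K2)) = 1 / (1 + 10^+3.19 + 10^+2.42)
   = 1 / (1 + 1548.8 + 263.03) = 1/1812.8 = 0.0005516
[CO3²⁻] = α₂ × DIC = 0.0005516 × 2.36 = 0.001302 mmol/L = 1.302 μmol/L
Ksp = 10^(−8.23) = 5.888×10^-9
Ω = [Ca²⁺][CO3²⁻]/Ksp = (1.84×10^-3)(1.302×10^-6) / 5.888×10^-9 = 0.407

Ω = 0.407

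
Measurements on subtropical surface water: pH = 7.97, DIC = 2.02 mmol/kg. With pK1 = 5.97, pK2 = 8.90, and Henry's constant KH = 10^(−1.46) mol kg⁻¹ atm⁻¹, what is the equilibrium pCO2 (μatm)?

α₀ = 1 / (1 + K1/[H⁺] + K1K2/[H⁺]²) = 1 / (1 + 10^+2.00 + 10^+1.07)
   = 1 / (1 + 100.00 + 11.749) = 1/112.75 = 0.008869
[CO2*] = α₀ × DIC = 0.008869 × 2.02 = 0.01792 mmol/kg = 17.92 μmol/kg
pCO2 = [CO2*]/KH = 1.792×10^-5 / 3.467×10^-2 = 517 μatm

pCO2 = 517 μatm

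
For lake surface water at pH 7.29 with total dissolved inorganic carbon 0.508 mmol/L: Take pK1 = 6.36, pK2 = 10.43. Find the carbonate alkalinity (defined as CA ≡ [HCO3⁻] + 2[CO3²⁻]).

CA = [HCO3⁻] + 2[CO3²⁻] = (α₁ + 2α₂)·DIC
At pH 7.29: [H⁺]/K1 = 10^-0.93 = 0.11749, K2/[H⁺] = 10^-3.14 = 0.00072444
α₁ = 1/(1 + 0.11749 + 0.00072444) = 1/1.1182 = 0.8943; α₂ = α₁·K2/[H⁺] = 0.0006479
α₁ + 2α₂ = 0.8956
CA = 0.8956 × 0.508 = 0.455 mmol/L

CA = 0.455 mmol/L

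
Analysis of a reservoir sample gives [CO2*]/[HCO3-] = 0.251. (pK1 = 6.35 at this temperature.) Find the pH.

From K1 = [H⁺][HCO3-]/[CO2*]:  pH = pK1 − log₁₀([CO2*]/[HCO3-])
log₁₀(0.251) = -0.600
pH = 6.35 − (-0.600) = 6.95

pH = 6.95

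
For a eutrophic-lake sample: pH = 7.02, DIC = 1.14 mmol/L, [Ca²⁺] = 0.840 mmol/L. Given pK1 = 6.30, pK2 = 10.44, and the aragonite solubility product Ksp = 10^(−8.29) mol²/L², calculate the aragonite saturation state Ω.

α₂ = 1 / (1 + [H⁺]/K2 + [H⁺]²/(K1K2)) = 1 / (1 + 10^+3.42 + 10^+2.70)
   = 1 / (1 + 2630.3 + 501.19) = 1/3132.5 = 0.0003192
[CO3²⁻] = α₂ × DIC = 0.0003192 × 1.14 = 0.0003639 mmol/L = 0.3639 μmol/L
Ksp = 10^(−8.29) = 5.129×10^-9
Ω = [Ca²⁺][CO3²⁻]/Ksp = (0.840×10^-3)(3.639×10^-7) / 5.129×10^-9 = 0.0596

Ω = 0.0596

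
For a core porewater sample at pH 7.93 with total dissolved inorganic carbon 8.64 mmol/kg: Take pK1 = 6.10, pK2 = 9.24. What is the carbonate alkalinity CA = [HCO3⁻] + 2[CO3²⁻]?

CA = [HCO3⁻] + 2[CO3²⁻] = (α₁ + 2α₂)·DIC
At pH 7.93: [H⁺]/K1 = 10^-1.83 = 0.014791, K2/[H⁺] = 10^-1.31 = 0.048978
α₁ = 1/(1 + 0.014791 + 0.048978) = 1/1.0638 = 0.9401; α₂ = α₁·K2/[H⁺] = 0.04604
α₁ + 2α₂ = 1.0321
CA = 1.0321 × 8.64 = 8.92 mmol/kg

CA = 8.92 mmol/kg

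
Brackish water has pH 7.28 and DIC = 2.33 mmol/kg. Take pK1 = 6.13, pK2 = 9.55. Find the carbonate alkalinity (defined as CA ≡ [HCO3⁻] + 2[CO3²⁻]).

CA = [HCO3⁻] + 2[CO3²⁻] = (α₁ + 2α₂)·DIC
At pH 7.28: [H⁺]/K1 = 10^-1.15 = 0.070795, K2/[H⁺] = 10^-2.27 = 0.0053703
α₁ = 1/(1 + 0.070795 + 0.0053703) = 1/1.0762 = 0.9292; α₂ = α₁·K2/[H⁺] = 0.004990
α₁ + 2α₂ = 0.9392
CA = 0.9392 × 2.33 = 2.19 mmol/kg

CA = 2.19 mmol/kg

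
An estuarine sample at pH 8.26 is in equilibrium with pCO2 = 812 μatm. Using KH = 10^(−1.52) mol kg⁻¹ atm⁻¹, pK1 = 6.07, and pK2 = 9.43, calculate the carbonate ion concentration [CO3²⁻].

[CO3²⁻] = 0.257 mmol/kg

[CO2*] = KH · pCO2 = 10^(−1.52) × 812×10^-6 = 2.452×10^-5 mol/kg
α₀ = 1/(1 + K1/[H⁺] + K1K2/[H⁺]²) = 1/(1 + 10^+2.19 + 10^+1.02) = 0.006011
DIC = [CO2*]/α₀ = 2.452×10^-5 / 0.006011 = 4.079 mmol/kg
[CO3²⁻] = α₂·DIC; α₂ = 0.06295, so [CO3²⁻] = 0.06295 × 4.079 = 0.257 mmol/kg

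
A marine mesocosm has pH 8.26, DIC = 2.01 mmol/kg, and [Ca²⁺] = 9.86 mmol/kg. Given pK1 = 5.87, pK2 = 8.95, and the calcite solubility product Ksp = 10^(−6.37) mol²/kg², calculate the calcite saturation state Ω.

α₂ = 1 / (1 + [H⁺]/K2 + [H⁺]²/(K1K2)) = 1 / (1 + 10^+0.69 + 10^-1.70)
   = 1 / (1 + 4.8978 + 0.019953) = 1/5.9177 = 0.1690
[CO3²⁻] = α₂ × DIC = 0.1690 × 2.01 = 0.3397 mmol/kg
Ksp = 10^(−6.37) = 4.266×10^-7
Ω = [Ca²⁺][CO3²⁻]/Ksp = (9.86×10^-3)(3.397×10^-4) / 4.266×10^-7 = 7.85

Ω = 7.85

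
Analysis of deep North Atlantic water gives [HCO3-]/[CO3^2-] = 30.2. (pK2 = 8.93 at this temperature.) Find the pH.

pH = 7.45

From K2 = [H⁺][CO3^2-]/[HCO3-]:  pH = pK2 − log₁₀([HCO3-]/[CO3^2-])
log₁₀(30.2) = +1.480
pH = 8.93 − (+1.480) = 7.45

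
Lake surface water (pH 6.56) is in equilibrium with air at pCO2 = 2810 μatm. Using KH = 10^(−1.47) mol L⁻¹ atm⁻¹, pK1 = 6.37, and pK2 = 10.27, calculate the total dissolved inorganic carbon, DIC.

[CO2*] = KH · pCO2 = 10^(−1.47) × 2810×10^-6 = 9.522×10^-5 mol/L
α₀ = 1/(1 + K1/[H⁺] + K1K2/[H⁺]²) = 1/(1 + 10^+0.19 + 10^-3.52) = 0.3923
DIC = [CO2*]/α₀ = 9.522×10^-5 / 0.3923 = 0.243 mmol/L

DIC = 0.243 mmol/L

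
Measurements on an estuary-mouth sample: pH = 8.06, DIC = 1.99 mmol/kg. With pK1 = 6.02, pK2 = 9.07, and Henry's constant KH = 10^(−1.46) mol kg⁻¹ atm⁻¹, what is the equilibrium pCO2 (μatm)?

α₀ = 1 / (1 + K1/[H⁺] + K1K2/[H⁺]²) = 1 / (1 + 10^+2.04 + 10^+1.03)
   = 1 / (1 + 109.65 + 10.715) = 1/121.36 = 0.008240
[CO2*] = α₀ × DIC = 0.008240 × 1.99 = 0.01640 mmol/kg = 16.40 μmol/kg
pCO2 = [CO2*]/KH = 1.640×10^-5 / 3.467×10^-2 = 473 μatm

pCO2 = 473 μatm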